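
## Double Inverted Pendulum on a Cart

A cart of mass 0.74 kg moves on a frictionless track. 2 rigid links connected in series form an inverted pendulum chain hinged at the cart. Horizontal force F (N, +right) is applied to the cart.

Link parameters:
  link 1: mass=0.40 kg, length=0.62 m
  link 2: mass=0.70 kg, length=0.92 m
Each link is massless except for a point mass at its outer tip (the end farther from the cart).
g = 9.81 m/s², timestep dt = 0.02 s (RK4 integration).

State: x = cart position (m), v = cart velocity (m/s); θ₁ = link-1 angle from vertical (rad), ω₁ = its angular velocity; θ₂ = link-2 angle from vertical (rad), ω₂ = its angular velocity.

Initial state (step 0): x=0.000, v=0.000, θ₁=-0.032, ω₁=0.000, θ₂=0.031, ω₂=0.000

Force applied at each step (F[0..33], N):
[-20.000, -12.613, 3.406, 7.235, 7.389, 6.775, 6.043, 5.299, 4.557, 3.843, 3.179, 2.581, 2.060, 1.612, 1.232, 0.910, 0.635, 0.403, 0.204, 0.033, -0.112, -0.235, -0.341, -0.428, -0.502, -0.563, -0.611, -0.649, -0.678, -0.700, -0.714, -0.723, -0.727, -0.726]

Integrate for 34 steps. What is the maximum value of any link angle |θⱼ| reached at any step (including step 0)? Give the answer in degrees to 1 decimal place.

apply F[0]=-20.000 → step 1: x=-0.005, v=-0.531, θ₁=-0.024, ω₁=0.812, θ₂=0.031, ω₂=0.038
apply F[1]=-12.613 → step 2: x=-0.019, v=-0.868, θ₁=-0.003, ω₁=1.327, θ₂=0.032, ω₂=0.063
apply F[2]=+3.406 → step 3: x=-0.036, v=-0.779, θ₁=0.022, ω₁=1.175, θ₂=0.034, ω₂=0.075
apply F[3]=+7.235 → step 4: x=-0.049, v=-0.593, θ₁=0.043, ω₁=0.884, θ₂=0.035, ω₂=0.076
apply F[4]=+7.389 → step 5: x=-0.059, v=-0.408, θ₁=0.058, ω₁=0.611, θ₂=0.037, ω₂=0.067
apply F[5]=+6.775 → step 6: x=-0.066, v=-0.244, θ₁=0.068, ω₁=0.382, θ₂=0.038, ω₂=0.052
apply F[6]=+6.043 → step 7: x=-0.069, v=-0.102, θ₁=0.074, ω₁=0.195, θ₂=0.039, ω₂=0.032
apply F[7]=+5.299 → step 8: x=-0.070, v=0.018, θ₁=0.076, ω₁=0.045, θ₂=0.039, ω₂=0.010
apply F[8]=+4.557 → step 9: x=-0.069, v=0.118, θ₁=0.076, ω₁=-0.071, θ₂=0.039, ω₂=-0.012
apply F[9]=+3.843 → step 10: x=-0.066, v=0.200, θ₁=0.073, ω₁=-0.158, θ₂=0.039, ω₂=-0.034
apply F[10]=+3.179 → step 11: x=-0.061, v=0.265, θ₁=0.070, ω₁=-0.221, θ₂=0.038, ω₂=-0.054
apply F[11]=+2.581 → step 12: x=-0.055, v=0.315, θ₁=0.065, ω₁=-0.263, θ₂=0.037, ω₂=-0.071
apply F[12]=+2.060 → step 13: x=-0.049, v=0.352, θ₁=0.059, ω₁=-0.289, θ₂=0.035, ω₂=-0.087
apply F[13]=+1.612 → step 14: x=-0.041, v=0.379, θ₁=0.053, ω₁=-0.303, θ₂=0.033, ω₂=-0.100
apply F[14]=+1.232 → step 15: x=-0.034, v=0.398, θ₁=0.047, ω₁=-0.307, θ₂=0.031, ω₂=-0.111
apply F[15]=+0.910 → step 16: x=-0.025, v=0.410, θ₁=0.041, ω₁=-0.304, θ₂=0.029, ω₂=-0.119
apply F[16]=+0.635 → step 17: x=-0.017, v=0.416, θ₁=0.035, ω₁=-0.296, θ₂=0.026, ω₂=-0.125
apply F[17]=+0.403 → step 18: x=-0.009, v=0.417, θ₁=0.029, ω₁=-0.285, θ₂=0.024, ω₂=-0.129
apply F[18]=+0.204 → step 19: x=-0.001, v=0.415, θ₁=0.024, ω₁=-0.270, θ₂=0.021, ω₂=-0.132
apply F[19]=+0.033 → step 20: x=0.008, v=0.410, θ₁=0.019, ω₁=-0.255, θ₂=0.019, ω₂=-0.132
apply F[20]=-0.112 → step 21: x=0.016, v=0.402, θ₁=0.014, ω₁=-0.238, θ₂=0.016, ω₂=-0.132
apply F[21]=-0.235 → step 22: x=0.024, v=0.393, θ₁=0.009, ω₁=-0.220, θ₂=0.013, ω₂=-0.130
apply F[22]=-0.341 → step 23: x=0.031, v=0.381, θ₁=0.005, ω₁=-0.203, θ₂=0.011, ω₂=-0.127
apply F[23]=-0.428 → step 24: x=0.039, v=0.369, θ₁=0.001, ω₁=-0.185, θ₂=0.008, ω₂=-0.123
apply F[24]=-0.502 → step 25: x=0.046, v=0.356, θ₁=-0.003, ω₁=-0.168, θ₂=0.006, ω₂=-0.119
apply F[25]=-0.563 → step 26: x=0.053, v=0.342, θ₁=-0.006, ω₁=-0.152, θ₂=0.003, ω₂=-0.113
apply F[26]=-0.611 → step 27: x=0.060, v=0.327, θ₁=-0.009, ω₁=-0.136, θ₂=0.001, ω₂=-0.108
apply F[27]=-0.649 → step 28: x=0.066, v=0.313, θ₁=-0.011, ω₁=-0.121, θ₂=-0.001, ω₂=-0.102
apply F[28]=-0.678 → step 29: x=0.072, v=0.298, θ₁=-0.013, ω₁=-0.107, θ₂=-0.003, ω₂=-0.096
apply F[29]=-0.700 → step 30: x=0.078, v=0.283, θ₁=-0.015, ω₁=-0.094, θ₂=-0.005, ω₂=-0.090
apply F[30]=-0.714 → step 31: x=0.084, v=0.269, θ₁=-0.017, ω₁=-0.082, θ₂=-0.006, ω₂=-0.083
apply F[31]=-0.723 → step 32: x=0.089, v=0.254, θ₁=-0.019, ω₁=-0.071, θ₂=-0.008, ω₂=-0.077
apply F[32]=-0.727 → step 33: x=0.094, v=0.240, θ₁=-0.020, ω₁=-0.060, θ₂=-0.009, ω₂=-0.071
apply F[33]=-0.726 → step 34: x=0.099, v=0.227, θ₁=-0.021, ω₁=-0.050, θ₂=-0.011, ω₂=-0.064
Max |angle| over trajectory = 0.076 rad = 4.4°.

Answer: 4.4°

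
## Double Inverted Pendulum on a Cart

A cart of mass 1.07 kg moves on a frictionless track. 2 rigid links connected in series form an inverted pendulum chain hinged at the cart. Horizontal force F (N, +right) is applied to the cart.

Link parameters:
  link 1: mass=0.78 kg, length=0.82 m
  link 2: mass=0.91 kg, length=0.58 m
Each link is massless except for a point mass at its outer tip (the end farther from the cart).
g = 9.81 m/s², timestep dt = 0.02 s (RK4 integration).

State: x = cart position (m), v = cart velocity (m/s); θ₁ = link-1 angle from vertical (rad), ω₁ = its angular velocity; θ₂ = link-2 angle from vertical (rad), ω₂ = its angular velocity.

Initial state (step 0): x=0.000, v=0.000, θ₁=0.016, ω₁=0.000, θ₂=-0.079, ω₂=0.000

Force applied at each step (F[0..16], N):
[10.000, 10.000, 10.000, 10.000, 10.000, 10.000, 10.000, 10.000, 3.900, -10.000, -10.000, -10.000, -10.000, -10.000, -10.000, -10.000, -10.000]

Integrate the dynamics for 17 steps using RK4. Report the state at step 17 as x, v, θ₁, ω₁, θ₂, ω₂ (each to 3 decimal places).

apply F[0]=+10.000 → step 1: x=0.002, v=0.182, θ₁=0.014, ω₁=-0.192, θ₂=-0.080, ω₂=-0.069
apply F[1]=+10.000 → step 2: x=0.007, v=0.366, θ₁=0.008, ω₁=-0.388, θ₂=-0.082, ω₂=-0.136
apply F[2]=+10.000 → step 3: x=0.016, v=0.551, θ₁=-0.001, ω₁=-0.590, θ₂=-0.085, ω₂=-0.198
apply F[3]=+10.000 → step 4: x=0.029, v=0.741, θ₁=-0.015, ω₁=-0.802, θ₂=-0.090, ω₂=-0.253
apply F[4]=+10.000 → step 5: x=0.046, v=0.934, θ₁=-0.034, ω₁=-1.026, θ₂=-0.095, ω₂=-0.298
apply F[5]=+10.000 → step 6: x=0.067, v=1.133, θ₁=-0.057, ω₁=-1.266, θ₂=-0.101, ω₂=-0.331
apply F[6]=+10.000 → step 7: x=0.091, v=1.336, θ₁=-0.084, ω₁=-1.523, θ₂=-0.108, ω₂=-0.351
apply F[7]=+10.000 → step 8: x=0.120, v=1.543, θ₁=-0.118, ω₁=-1.796, θ₂=-0.115, ω₂=-0.356
apply F[8]=+3.900 → step 9: x=0.152, v=1.642, θ₁=-0.155, ω₁=-1.951, θ₂=-0.122, ω₂=-0.349
apply F[9]=-10.000 → step 10: x=0.183, v=1.499, θ₁=-0.193, ω₁=-1.831, θ₂=-0.129, ω₂=-0.320
apply F[10]=-10.000 → step 11: x=0.212, v=1.366, θ₁=-0.228, ω₁=-1.742, θ₂=-0.135, ω₂=-0.271
apply F[11]=-10.000 → step 12: x=0.238, v=1.244, θ₁=-0.263, ω₁=-1.682, θ₂=-0.140, ω₂=-0.203
apply F[12]=-10.000 → step 13: x=0.262, v=1.132, θ₁=-0.296, ω₁=-1.648, θ₂=-0.143, ω₂=-0.116
apply F[13]=-10.000 → step 14: x=0.284, v=1.027, θ₁=-0.329, ω₁=-1.640, θ₂=-0.144, ω₂=-0.010
apply F[14]=-10.000 → step 15: x=0.303, v=0.929, θ₁=-0.362, ω₁=-1.654, θ₂=-0.143, ω₂=0.113
apply F[15]=-10.000 → step 16: x=0.321, v=0.835, θ₁=-0.395, ω₁=-1.689, θ₂=-0.140, ω₂=0.254
apply F[16]=-10.000 → step 17: x=0.336, v=0.745, θ₁=-0.429, ω₁=-1.741, θ₂=-0.133, ω₂=0.410

Answer: x=0.336, v=0.745, θ₁=-0.429, ω₁=-1.741, θ₂=-0.133, ω₂=0.410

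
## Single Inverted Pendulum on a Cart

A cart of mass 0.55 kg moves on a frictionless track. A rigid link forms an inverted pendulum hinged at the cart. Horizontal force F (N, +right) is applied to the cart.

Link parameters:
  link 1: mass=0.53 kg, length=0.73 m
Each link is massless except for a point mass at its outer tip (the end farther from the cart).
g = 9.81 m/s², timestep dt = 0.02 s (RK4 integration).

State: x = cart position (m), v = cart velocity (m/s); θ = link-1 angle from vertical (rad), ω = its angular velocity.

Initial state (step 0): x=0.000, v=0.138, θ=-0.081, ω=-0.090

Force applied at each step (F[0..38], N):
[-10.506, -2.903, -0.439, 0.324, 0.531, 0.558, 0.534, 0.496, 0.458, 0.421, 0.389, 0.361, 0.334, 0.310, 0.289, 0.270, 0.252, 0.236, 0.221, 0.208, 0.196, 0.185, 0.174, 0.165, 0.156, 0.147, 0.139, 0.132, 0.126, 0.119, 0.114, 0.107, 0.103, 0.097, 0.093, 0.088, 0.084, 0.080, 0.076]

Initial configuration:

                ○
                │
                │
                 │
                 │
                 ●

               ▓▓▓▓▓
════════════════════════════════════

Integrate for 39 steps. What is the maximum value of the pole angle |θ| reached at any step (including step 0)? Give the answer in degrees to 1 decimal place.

Answer: 4.6°

Derivation:
apply F[0]=-10.506 → step 1: x=-0.001, v=-0.227, θ=-0.078, ω=0.386
apply F[1]=-2.903 → step 2: x=-0.006, v=-0.318, θ=-0.069, ω=0.491
apply F[2]=-0.439 → step 3: x=-0.013, v=-0.322, θ=-0.060, ω=0.480
apply F[3]=+0.324 → step 4: x=-0.019, v=-0.300, θ=-0.050, ω=0.435
apply F[4]=+0.531 → step 5: x=-0.025, v=-0.272, θ=-0.042, ω=0.384
apply F[5]=+0.558 → step 6: x=-0.030, v=-0.245, θ=-0.035, ω=0.336
apply F[6]=+0.534 → step 7: x=-0.034, v=-0.219, θ=-0.029, ω=0.293
apply F[7]=+0.496 → step 8: x=-0.039, v=-0.197, θ=-0.023, ω=0.255
apply F[8]=+0.458 → step 9: x=-0.042, v=-0.176, θ=-0.019, ω=0.221
apply F[9]=+0.421 → step 10: x=-0.046, v=-0.158, θ=-0.014, ω=0.191
apply F[10]=+0.389 → step 11: x=-0.049, v=-0.141, θ=-0.011, ω=0.165
apply F[11]=+0.361 → step 12: x=-0.051, v=-0.126, θ=-0.008, ω=0.142
apply F[12]=+0.334 → step 13: x=-0.054, v=-0.113, θ=-0.005, ω=0.122
apply F[13]=+0.310 → step 14: x=-0.056, v=-0.101, θ=-0.003, ω=0.105
apply F[14]=+0.289 → step 15: x=-0.058, v=-0.090, θ=-0.001, ω=0.090
apply F[15]=+0.270 → step 16: x=-0.059, v=-0.080, θ=0.001, ω=0.076
apply F[16]=+0.252 → step 17: x=-0.061, v=-0.071, θ=0.002, ω=0.064
apply F[17]=+0.236 → step 18: x=-0.062, v=-0.063, θ=0.003, ω=0.054
apply F[18]=+0.221 → step 19: x=-0.064, v=-0.056, θ=0.004, ω=0.045
apply F[19]=+0.208 → step 20: x=-0.065, v=-0.049, θ=0.005, ω=0.037
apply F[20]=+0.196 → step 21: x=-0.066, v=-0.043, θ=0.006, ω=0.030
apply F[21]=+0.185 → step 22: x=-0.066, v=-0.038, θ=0.006, ω=0.024
apply F[22]=+0.174 → step 23: x=-0.067, v=-0.032, θ=0.007, ω=0.019
apply F[23]=+0.165 → step 24: x=-0.068, v=-0.028, θ=0.007, ω=0.015
apply F[24]=+0.156 → step 25: x=-0.068, v=-0.024, θ=0.007, ω=0.011
apply F[25]=+0.147 → step 26: x=-0.069, v=-0.020, θ=0.008, ω=0.007
apply F[26]=+0.139 → step 27: x=-0.069, v=-0.016, θ=0.008, ω=0.004
apply F[27]=+0.132 → step 28: x=-0.069, v=-0.013, θ=0.008, ω=0.002
apply F[28]=+0.126 → step 29: x=-0.069, v=-0.010, θ=0.008, ω=-0.000
apply F[29]=+0.119 → step 30: x=-0.070, v=-0.007, θ=0.008, ω=-0.002
apply F[30]=+0.114 → step 31: x=-0.070, v=-0.004, θ=0.008, ω=-0.004
apply F[31]=+0.107 → step 32: x=-0.070, v=-0.002, θ=0.008, ω=-0.005
apply F[32]=+0.103 → step 33: x=-0.070, v=0.001, θ=0.007, ω=-0.006
apply F[33]=+0.097 → step 34: x=-0.070, v=0.003, θ=0.007, ω=-0.007
apply F[34]=+0.093 → step 35: x=-0.070, v=0.005, θ=0.007, ω=-0.008
apply F[35]=+0.088 → step 36: x=-0.070, v=0.007, θ=0.007, ω=-0.009
apply F[36]=+0.084 → step 37: x=-0.069, v=0.009, θ=0.007, ω=-0.009
apply F[37]=+0.080 → step 38: x=-0.069, v=0.010, θ=0.007, ω=-0.009
apply F[38]=+0.076 → step 39: x=-0.069, v=0.012, θ=0.006, ω=-0.010
Max |angle| over trajectory = 0.081 rad = 4.6°.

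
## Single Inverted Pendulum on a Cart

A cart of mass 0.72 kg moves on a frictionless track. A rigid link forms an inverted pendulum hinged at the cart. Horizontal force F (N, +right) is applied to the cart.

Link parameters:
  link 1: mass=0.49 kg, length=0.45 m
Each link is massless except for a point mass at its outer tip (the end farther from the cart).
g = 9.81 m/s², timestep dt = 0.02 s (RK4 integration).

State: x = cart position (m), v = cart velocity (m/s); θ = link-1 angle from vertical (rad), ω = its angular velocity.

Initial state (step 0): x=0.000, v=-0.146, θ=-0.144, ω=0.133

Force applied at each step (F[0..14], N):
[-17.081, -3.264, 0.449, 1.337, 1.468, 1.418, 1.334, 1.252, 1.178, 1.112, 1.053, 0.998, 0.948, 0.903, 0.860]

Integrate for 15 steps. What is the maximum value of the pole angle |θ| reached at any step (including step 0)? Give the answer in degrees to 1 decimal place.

Answer: 8.3°

Derivation:
apply F[0]=-17.081 → step 1: x=-0.007, v=-0.596, θ=-0.132, ω=1.064
apply F[1]=-3.264 → step 2: x=-0.020, v=-0.671, θ=-0.110, ω=1.176
apply F[2]=+0.449 → step 3: x=-0.033, v=-0.647, θ=-0.087, ω=1.079
apply F[3]=+1.337 → step 4: x=-0.046, v=-0.600, θ=-0.067, ω=0.942
apply F[4]=+1.468 → step 5: x=-0.057, v=-0.552, θ=-0.049, ω=0.810
apply F[5]=+1.418 → step 6: x=-0.068, v=-0.507, θ=-0.034, ω=0.692
apply F[6]=+1.334 → step 7: x=-0.078, v=-0.467, θ=-0.022, ω=0.590
apply F[7]=+1.252 → step 8: x=-0.087, v=-0.430, θ=-0.011, ω=0.501
apply F[8]=+1.178 → step 9: x=-0.095, v=-0.396, θ=-0.002, ω=0.424
apply F[9]=+1.112 → step 10: x=-0.102, v=-0.366, θ=0.006, ω=0.357
apply F[10]=+1.053 → step 11: x=-0.109, v=-0.338, θ=0.013, ω=0.299
apply F[11]=+0.998 → step 12: x=-0.116, v=-0.312, θ=0.018, ω=0.249
apply F[12]=+0.948 → step 13: x=-0.122, v=-0.288, θ=0.023, ω=0.206
apply F[13]=+0.903 → step 14: x=-0.127, v=-0.267, θ=0.027, ω=0.168
apply F[14]=+0.860 → step 15: x=-0.133, v=-0.246, θ=0.030, ω=0.136
Max |angle| over trajectory = 0.144 rad = 8.3°.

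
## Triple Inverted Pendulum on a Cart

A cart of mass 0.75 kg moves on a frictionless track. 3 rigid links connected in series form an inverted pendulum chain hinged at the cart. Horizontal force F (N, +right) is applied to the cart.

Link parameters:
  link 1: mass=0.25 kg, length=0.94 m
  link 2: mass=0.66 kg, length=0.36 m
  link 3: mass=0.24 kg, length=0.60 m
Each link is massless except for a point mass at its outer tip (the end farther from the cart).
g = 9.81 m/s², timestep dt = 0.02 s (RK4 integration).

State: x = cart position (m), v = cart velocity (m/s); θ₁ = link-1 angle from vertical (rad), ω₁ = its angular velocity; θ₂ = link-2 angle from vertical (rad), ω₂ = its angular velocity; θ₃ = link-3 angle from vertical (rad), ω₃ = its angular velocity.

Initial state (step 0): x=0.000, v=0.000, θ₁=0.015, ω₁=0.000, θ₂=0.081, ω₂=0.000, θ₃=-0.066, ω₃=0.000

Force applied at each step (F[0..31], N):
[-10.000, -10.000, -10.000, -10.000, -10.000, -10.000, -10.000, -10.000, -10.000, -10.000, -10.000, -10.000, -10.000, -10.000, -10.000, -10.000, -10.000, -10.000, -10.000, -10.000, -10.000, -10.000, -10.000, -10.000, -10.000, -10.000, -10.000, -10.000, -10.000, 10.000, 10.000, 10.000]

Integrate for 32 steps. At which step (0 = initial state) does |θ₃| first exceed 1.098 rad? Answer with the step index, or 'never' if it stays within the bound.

apply F[0]=-10.000 → step 1: x=-0.003, v=-0.271, θ₁=0.017, ω₁=0.245, θ₂=0.083, ω₂=0.185, θ₃=-0.067, ω₃=-0.062
apply F[1]=-10.000 → step 2: x=-0.011, v=-0.544, θ₁=0.025, ω₁=0.494, θ₂=0.088, ω₂=0.364, θ₃=-0.069, ω₃=-0.126
apply F[2]=-10.000 → step 3: x=-0.024, v=-0.819, θ₁=0.037, ω₁=0.751, θ₂=0.097, ω₂=0.531, θ₃=-0.072, ω₃=-0.190
apply F[3]=-10.000 → step 4: x=-0.044, v=-1.097, θ₁=0.055, ω₁=1.020, θ₂=0.109, ω₂=0.679, θ₃=-0.076, ω₃=-0.254
apply F[4]=-10.000 → step 5: x=-0.068, v=-1.378, θ₁=0.078, ω₁=1.305, θ₂=0.124, ω₂=0.800, θ₃=-0.082, ω₃=-0.318
apply F[5]=-10.000 → step 6: x=-0.099, v=-1.662, θ₁=0.107, ω₁=1.606, θ₂=0.141, ω₂=0.890, θ₃=-0.089, ω₃=-0.377
apply F[6]=-10.000 → step 7: x=-0.135, v=-1.946, θ₁=0.143, ω₁=1.923, θ₂=0.160, ω₂=0.943, θ₃=-0.097, ω₃=-0.427
apply F[7]=-10.000 → step 8: x=-0.177, v=-2.227, θ₁=0.184, ω₁=2.250, θ₂=0.179, ω₂=0.963, θ₃=-0.106, ω₃=-0.462
apply F[8]=-10.000 → step 9: x=-0.224, v=-2.500, θ₁=0.233, ω₁=2.578, θ₂=0.198, ω₂=0.964, θ₃=-0.115, ω₃=-0.474
apply F[9]=-10.000 → step 10: x=-0.276, v=-2.758, θ₁=0.287, ω₁=2.891, θ₂=0.217, ω₂=0.972, θ₃=-0.125, ω₃=-0.456
apply F[10]=-10.000 → step 11: x=-0.334, v=-2.994, θ₁=0.348, ω₁=3.173, θ₂=0.237, ω₂=1.024, θ₃=-0.133, ω₃=-0.406
apply F[11]=-10.000 → step 12: x=-0.396, v=-3.205, θ₁=0.414, ω₁=3.410, θ₂=0.259, ω₂=1.155, θ₃=-0.141, ω₃=-0.323
apply F[12]=-10.000 → step 13: x=-0.462, v=-3.390, θ₁=0.484, ω₁=3.594, θ₂=0.284, ω₂=1.389, θ₃=-0.146, ω₃=-0.211
apply F[13]=-10.000 → step 14: x=-0.532, v=-3.548, θ₁=0.557, ω₁=3.725, θ₂=0.315, ω₂=1.733, θ₃=-0.149, ω₃=-0.073
apply F[14]=-10.000 → step 15: x=-0.604, v=-3.682, θ₁=0.633, ω₁=3.810, θ₂=0.354, ω₂=2.179, θ₃=-0.149, ω₃=0.088
apply F[15]=-10.000 → step 16: x=-0.679, v=-3.793, θ₁=0.709, ω₁=3.852, θ₂=0.403, ω₂=2.711, θ₃=-0.145, ω₃=0.273
apply F[16]=-10.000 → step 17: x=-0.755, v=-3.881, θ₁=0.787, ω₁=3.857, θ₂=0.463, ω₂=3.311, θ₃=-0.138, ω₃=0.487
apply F[17]=-10.000 → step 18: x=-0.834, v=-3.946, θ₁=0.863, ω₁=3.828, θ₂=0.536, ω₂=3.956, θ₃=-0.125, ω₃=0.735
apply F[18]=-10.000 → step 19: x=-0.913, v=-3.985, θ₁=0.939, ω₁=3.772, θ₂=0.621, ω₂=4.621, θ₃=-0.108, ω₃=1.029
apply F[19]=-10.000 → step 20: x=-0.993, v=-3.996, θ₁=1.014, ω₁=3.694, θ₂=0.720, ω₂=5.276, θ₃=-0.084, ω₃=1.380
apply F[20]=-10.000 → step 21: x=-1.073, v=-3.977, θ₁=1.087, ω₁=3.609, θ₂=0.832, ω₂=5.882, θ₃=-0.052, ω₃=1.797
apply F[21]=-10.000 → step 22: x=-1.152, v=-3.925, θ₁=1.159, ω₁=3.537, θ₂=0.955, ω₂=6.392, θ₃=-0.011, ω₃=2.290
apply F[22]=-10.000 → step 23: x=-1.229, v=-3.841, θ₁=1.229, ω₁=3.503, θ₂=1.087, ω₂=6.749, θ₃=0.040, ω₃=2.858
apply F[23]=-10.000 → step 24: x=-1.305, v=-3.729, θ₁=1.299, ω₁=3.535, θ₂=1.224, ω₂=6.898, θ₃=0.103, ω₃=3.490
apply F[24]=-10.000 → step 25: x=-1.379, v=-3.596, θ₁=1.371, ω₁=3.653, θ₂=1.361, ω₂=6.802, θ₃=0.180, ω₃=4.164
apply F[25]=-10.000 → step 26: x=-1.449, v=-3.449, θ₁=1.446, ω₁=3.858, θ₂=1.494, ω₂=6.453, θ₃=0.270, ω₃=4.854
apply F[26]=-10.000 → step 27: x=-1.516, v=-3.292, θ₁=1.526, ω₁=4.139, θ₂=1.618, ω₂=5.872, θ₃=0.374, ω₃=5.541
apply F[27]=-10.000 → step 28: x=-1.581, v=-3.123, θ₁=1.612, ω₁=4.475, θ₂=1.728, ω₂=5.100, θ₃=0.492, ω₃=6.221
apply F[28]=-10.000 → step 29: x=-1.641, v=-2.932, θ₁=1.705, ω₁=4.845, θ₂=1.821, ω₂=4.187, θ₃=0.623, ω₃=6.902
apply F[29]=+10.000 → step 30: x=-1.695, v=-2.461, θ₁=1.805, ω₁=5.207, θ₂=1.898, ω₂=3.538, θ₃=0.764, ω₃=7.239
apply F[30]=+10.000 → step 31: x=-1.739, v=-1.935, θ₁=1.914, ω₁=5.620, θ₂=1.962, ω₂=2.860, θ₃=0.913, ω₃=7.637
apply F[31]=+10.000 → step 32: x=-1.772, v=-1.336, θ₁=2.031, ω₁=6.077, θ₂=2.013, ω₂=2.234, θ₃=1.070, ω₃=8.124
max |θ₃| = 1.070 ≤ 1.098 over all 33 states.

Answer: never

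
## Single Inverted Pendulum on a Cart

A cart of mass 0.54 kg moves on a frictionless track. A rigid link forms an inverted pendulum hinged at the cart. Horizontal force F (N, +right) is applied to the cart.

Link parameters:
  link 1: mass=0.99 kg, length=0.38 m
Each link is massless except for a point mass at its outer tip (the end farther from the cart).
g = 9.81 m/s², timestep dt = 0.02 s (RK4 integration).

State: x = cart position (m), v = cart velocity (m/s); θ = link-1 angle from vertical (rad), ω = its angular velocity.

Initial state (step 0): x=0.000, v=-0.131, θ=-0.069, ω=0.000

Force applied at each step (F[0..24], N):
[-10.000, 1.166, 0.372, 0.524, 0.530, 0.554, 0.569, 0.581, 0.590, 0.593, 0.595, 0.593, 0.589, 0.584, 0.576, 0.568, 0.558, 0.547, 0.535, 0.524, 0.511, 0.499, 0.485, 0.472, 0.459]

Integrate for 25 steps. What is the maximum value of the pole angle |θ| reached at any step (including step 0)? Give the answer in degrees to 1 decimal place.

apply F[0]=-10.000 → step 1: x=-0.006, v=-0.475, θ=-0.060, ω=0.869
apply F[1]=+1.166 → step 2: x=-0.015, v=-0.414, θ=-0.045, ω=0.682
apply F[2]=+0.372 → step 3: x=-0.023, v=-0.387, θ=-0.032, ω=0.590
apply F[3]=+0.524 → step 4: x=-0.030, v=-0.358, θ=-0.021, ω=0.501
apply F[4]=+0.530 → step 5: x=-0.037, v=-0.332, θ=-0.012, ω=0.425
apply F[5]=+0.554 → step 6: x=-0.044, v=-0.309, θ=-0.004, ω=0.359
apply F[6]=+0.569 → step 7: x=-0.050, v=-0.288, θ=0.002, ω=0.303
apply F[7]=+0.581 → step 8: x=-0.055, v=-0.268, θ=0.008, ω=0.254
apply F[8]=+0.590 → step 9: x=-0.060, v=-0.250, θ=0.013, ω=0.211
apply F[9]=+0.593 → step 10: x=-0.065, v=-0.233, θ=0.016, ω=0.175
apply F[10]=+0.595 → step 11: x=-0.070, v=-0.217, θ=0.020, ω=0.143
apply F[11]=+0.593 → step 12: x=-0.074, v=-0.203, θ=0.022, ω=0.116
apply F[12]=+0.589 → step 13: x=-0.078, v=-0.190, θ=0.024, ω=0.093
apply F[13]=+0.584 → step 14: x=-0.081, v=-0.177, θ=0.026, ω=0.072
apply F[14]=+0.576 → step 15: x=-0.085, v=-0.165, θ=0.027, ω=0.055
apply F[15]=+0.568 → step 16: x=-0.088, v=-0.154, θ=0.028, ω=0.040
apply F[16]=+0.558 → step 17: x=-0.091, v=-0.144, θ=0.029, ω=0.027
apply F[17]=+0.547 → step 18: x=-0.094, v=-0.134, θ=0.029, ω=0.017
apply F[18]=+0.535 → step 19: x=-0.096, v=-0.125, θ=0.029, ω=0.008
apply F[19]=+0.524 → step 20: x=-0.099, v=-0.116, θ=0.030, ω=-0.000
apply F[20]=+0.511 → step 21: x=-0.101, v=-0.108, θ=0.029, ω=-0.007
apply F[21]=+0.499 → step 22: x=-0.103, v=-0.100, θ=0.029, ω=-0.013
apply F[22]=+0.485 → step 23: x=-0.105, v=-0.092, θ=0.029, ω=-0.017
apply F[23]=+0.472 → step 24: x=-0.107, v=-0.085, θ=0.029, ω=-0.021
apply F[24]=+0.459 → step 25: x=-0.108, v=-0.078, θ=0.028, ω=-0.024
Max |angle| over trajectory = 0.069 rad = 4.0°.

Answer: 4.0°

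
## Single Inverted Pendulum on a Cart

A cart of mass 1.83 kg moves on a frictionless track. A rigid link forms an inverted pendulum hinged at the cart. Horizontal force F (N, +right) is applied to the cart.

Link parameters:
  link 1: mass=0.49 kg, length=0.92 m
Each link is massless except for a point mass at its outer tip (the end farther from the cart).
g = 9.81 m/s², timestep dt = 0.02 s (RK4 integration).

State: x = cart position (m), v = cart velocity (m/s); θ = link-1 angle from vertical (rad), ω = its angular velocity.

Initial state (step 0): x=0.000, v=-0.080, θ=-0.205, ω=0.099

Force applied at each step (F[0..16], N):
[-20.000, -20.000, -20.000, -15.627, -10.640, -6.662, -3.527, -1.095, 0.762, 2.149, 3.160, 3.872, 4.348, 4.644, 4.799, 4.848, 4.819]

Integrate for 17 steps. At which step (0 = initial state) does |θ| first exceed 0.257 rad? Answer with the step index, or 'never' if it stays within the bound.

Answer: never

Derivation:
apply F[0]=-20.000 → step 1: x=-0.004, v=-0.286, θ=-0.201, ω=0.275
apply F[1]=-20.000 → step 2: x=-0.011, v=-0.492, θ=-0.194, ω=0.453
apply F[2]=-20.000 → step 3: x=-0.023, v=-0.700, θ=-0.183, ω=0.634
apply F[3]=-15.627 → step 4: x=-0.039, v=-0.860, θ=-0.169, ω=0.769
apply F[4]=-10.640 → step 5: x=-0.057, v=-0.968, θ=-0.153, ω=0.851
apply F[5]=-6.662 → step 6: x=-0.077, v=-1.034, θ=-0.135, ω=0.890
apply F[6]=-3.527 → step 7: x=-0.098, v=-1.066, θ=-0.118, ω=0.898
apply F[7]=-1.095 → step 8: x=-0.120, v=-1.073, θ=-0.100, ω=0.882
apply F[8]=+0.762 → step 9: x=-0.141, v=-1.060, θ=-0.083, ω=0.849
apply F[9]=+2.149 → step 10: x=-0.162, v=-1.033, θ=-0.066, ω=0.804
apply F[10]=+3.160 → step 11: x=-0.182, v=-0.996, θ=-0.050, ω=0.751
apply F[11]=+3.872 → step 12: x=-0.202, v=-0.951, θ=-0.036, ω=0.694
apply F[12]=+4.348 → step 13: x=-0.220, v=-0.902, θ=-0.023, ω=0.634
apply F[13]=+4.644 → step 14: x=-0.238, v=-0.851, θ=-0.011, ω=0.575
apply F[14]=+4.799 → step 15: x=-0.254, v=-0.798, θ=0.000, ω=0.516
apply F[15]=+4.848 → step 16: x=-0.270, v=-0.745, θ=0.010, ω=0.460
apply F[16]=+4.819 → step 17: x=-0.284, v=-0.693, θ=0.019, ω=0.407
max |θ| = 0.205 ≤ 0.257 over all 18 states.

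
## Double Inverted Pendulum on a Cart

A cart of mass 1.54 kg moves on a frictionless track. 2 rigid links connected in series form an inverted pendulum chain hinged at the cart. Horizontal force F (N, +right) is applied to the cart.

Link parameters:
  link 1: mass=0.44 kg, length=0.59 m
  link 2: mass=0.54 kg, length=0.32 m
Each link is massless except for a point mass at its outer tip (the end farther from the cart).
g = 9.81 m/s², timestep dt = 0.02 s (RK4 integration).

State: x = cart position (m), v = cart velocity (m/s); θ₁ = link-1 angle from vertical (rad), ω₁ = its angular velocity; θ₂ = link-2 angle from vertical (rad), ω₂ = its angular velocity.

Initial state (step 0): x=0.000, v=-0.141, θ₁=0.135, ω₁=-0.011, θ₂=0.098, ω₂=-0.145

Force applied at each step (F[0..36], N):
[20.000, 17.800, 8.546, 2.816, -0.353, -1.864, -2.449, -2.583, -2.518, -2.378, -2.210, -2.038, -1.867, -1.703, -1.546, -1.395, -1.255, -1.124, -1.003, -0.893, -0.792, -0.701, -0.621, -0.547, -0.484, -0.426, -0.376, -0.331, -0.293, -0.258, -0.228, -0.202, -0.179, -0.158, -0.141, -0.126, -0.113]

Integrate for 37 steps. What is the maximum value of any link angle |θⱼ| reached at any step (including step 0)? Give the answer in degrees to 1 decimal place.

apply F[0]=+20.000 → step 1: x=-0.000, v=0.100, θ₁=0.131, ω₁=-0.353, θ₂=0.095, ω₂=-0.204
apply F[1]=+17.800 → step 2: x=0.004, v=0.313, θ₁=0.121, ω₁=-0.655, θ₂=0.090, ω₂=-0.256
apply F[2]=+8.546 → step 3: x=0.011, v=0.410, θ₁=0.107, ω₁=-0.768, θ₂=0.084, ω₂=-0.294
apply F[3]=+2.816 → step 4: x=0.019, v=0.434, θ₁=0.092, ω₁=-0.769, θ₂=0.078, ω₂=-0.318
apply F[4]=-0.353 → step 5: x=0.028, v=0.420, θ₁=0.077, ω₁=-0.713, θ₂=0.072, ω₂=-0.330
apply F[5]=-1.864 → step 6: x=0.036, v=0.387, θ₁=0.063, ω₁=-0.634, θ₂=0.065, ω₂=-0.332
apply F[6]=-2.449 → step 7: x=0.043, v=0.348, θ₁=0.052, ω₁=-0.551, θ₂=0.059, ω₂=-0.326
apply F[7]=-2.583 → step 8: x=0.050, v=0.309, θ₁=0.041, ω₁=-0.473, θ₂=0.052, ω₂=-0.314
apply F[8]=-2.518 → step 9: x=0.056, v=0.272, θ₁=0.033, ω₁=-0.402, θ₂=0.046, ω₂=-0.298
apply F[9]=-2.378 → step 10: x=0.061, v=0.238, θ₁=0.025, ω₁=-0.340, θ₂=0.040, ω₂=-0.279
apply F[10]=-2.210 → step 11: x=0.065, v=0.206, θ₁=0.019, ω₁=-0.286, θ₂=0.035, ω₂=-0.258
apply F[11]=-2.038 → step 12: x=0.069, v=0.178, θ₁=0.014, ω₁=-0.239, θ₂=0.030, ω₂=-0.237
apply F[12]=-1.867 → step 13: x=0.072, v=0.152, θ₁=0.009, ω₁=-0.198, θ₂=0.025, ω₂=-0.215
apply F[13]=-1.703 → step 14: x=0.075, v=0.129, θ₁=0.006, ω₁=-0.163, θ₂=0.021, ω₂=-0.193
apply F[14]=-1.546 → step 15: x=0.078, v=0.108, θ₁=0.003, ω₁=-0.132, θ₂=0.018, ω₂=-0.173
apply F[15]=-1.395 → step 16: x=0.080, v=0.090, θ₁=0.000, ω₁=-0.107, θ₂=0.014, ω₂=-0.153
apply F[16]=-1.255 → step 17: x=0.081, v=0.074, θ₁=-0.001, ω₁=-0.085, θ₂=0.011, ω₂=-0.135
apply F[17]=-1.124 → step 18: x=0.083, v=0.059, θ₁=-0.003, ω₁=-0.066, θ₂=0.009, ω₂=-0.118
apply F[18]=-1.003 → step 19: x=0.084, v=0.047, θ₁=-0.004, ω₁=-0.051, θ₂=0.007, ω₂=-0.103
apply F[19]=-0.893 → step 20: x=0.084, v=0.036, θ₁=-0.005, ω₁=-0.038, θ₂=0.005, ω₂=-0.088
apply F[20]=-0.792 → step 21: x=0.085, v=0.026, θ₁=-0.006, ω₁=-0.027, θ₂=0.003, ω₂=-0.076
apply F[21]=-0.701 → step 22: x=0.085, v=0.018, θ₁=-0.006, ω₁=-0.018, θ₂=0.002, ω₂=-0.064
apply F[22]=-0.621 → step 23: x=0.086, v=0.011, θ₁=-0.006, ω₁=-0.011, θ₂=0.001, ω₂=-0.054
apply F[23]=-0.547 → step 24: x=0.086, v=0.004, θ₁=-0.007, ω₁=-0.005, θ₂=-0.000, ω₂=-0.045
apply F[24]=-0.484 → step 25: x=0.086, v=-0.001, θ₁=-0.007, ω₁=-0.001, θ₂=-0.001, ω₂=-0.037
apply F[25]=-0.426 → step 26: x=0.086, v=-0.006, θ₁=-0.007, ω₁=0.003, θ₂=-0.002, ω₂=-0.030
apply F[26]=-0.376 → step 27: x=0.086, v=-0.010, θ₁=-0.007, ω₁=0.006, θ₂=-0.002, ω₂=-0.024
apply F[27]=-0.331 → step 28: x=0.085, v=-0.013, θ₁=-0.006, ω₁=0.008, θ₂=-0.003, ω₂=-0.019
apply F[28]=-0.293 → step 29: x=0.085, v=-0.016, θ₁=-0.006, ω₁=0.010, θ₂=-0.003, ω₂=-0.014
apply F[29]=-0.258 → step 30: x=0.085, v=-0.019, θ₁=-0.006, ω₁=0.011, θ₂=-0.003, ω₂=-0.010
apply F[30]=-0.228 → step 31: x=0.084, v=-0.021, θ₁=-0.006, ω₁=0.012, θ₂=-0.004, ω₂=-0.007
apply F[31]=-0.202 → step 32: x=0.084, v=-0.023, θ₁=-0.006, ω₁=0.012, θ₂=-0.004, ω₂=-0.004
apply F[32]=-0.179 → step 33: x=0.083, v=-0.025, θ₁=-0.005, ω₁=0.012, θ₂=-0.004, ω₂=-0.002
apply F[33]=-0.158 → step 34: x=0.083, v=-0.026, θ₁=-0.005, ω₁=0.013, θ₂=-0.004, ω₂=0.000
apply F[34]=-0.141 → step 35: x=0.082, v=-0.027, θ₁=-0.005, ω₁=0.012, θ₂=-0.004, ω₂=0.002
apply F[35]=-0.126 → step 36: x=0.082, v=-0.028, θ₁=-0.005, ω₁=0.012, θ₂=-0.004, ω₂=0.003
apply F[36]=-0.113 → step 37: x=0.081, v=-0.029, θ₁=-0.004, ω₁=0.012, θ₂=-0.004, ω₂=0.004
Max |angle| over trajectory = 0.135 rad = 7.7°.

Answer: 7.7°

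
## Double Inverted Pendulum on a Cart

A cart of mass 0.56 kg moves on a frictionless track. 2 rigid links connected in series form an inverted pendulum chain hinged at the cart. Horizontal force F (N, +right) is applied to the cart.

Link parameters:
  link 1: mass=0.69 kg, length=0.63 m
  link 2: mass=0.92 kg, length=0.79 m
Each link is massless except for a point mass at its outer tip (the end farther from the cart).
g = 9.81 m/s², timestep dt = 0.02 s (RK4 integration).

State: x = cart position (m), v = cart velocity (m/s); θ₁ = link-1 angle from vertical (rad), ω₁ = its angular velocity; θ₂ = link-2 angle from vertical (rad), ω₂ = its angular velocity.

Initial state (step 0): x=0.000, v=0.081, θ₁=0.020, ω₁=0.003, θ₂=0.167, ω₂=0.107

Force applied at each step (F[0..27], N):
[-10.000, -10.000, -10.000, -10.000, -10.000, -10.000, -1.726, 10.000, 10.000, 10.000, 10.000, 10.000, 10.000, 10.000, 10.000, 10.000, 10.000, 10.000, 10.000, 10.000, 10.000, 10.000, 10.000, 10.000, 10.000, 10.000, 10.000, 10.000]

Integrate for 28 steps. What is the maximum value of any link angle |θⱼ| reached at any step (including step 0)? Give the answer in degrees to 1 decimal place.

Answer: 116.4°

Derivation:
apply F[0]=-10.000 → step 1: x=-0.002, v=-0.288, θ₁=0.025, ω₁=0.539, θ₂=0.170, ω₂=0.185
apply F[1]=-10.000 → step 2: x=-0.012, v=-0.661, θ₁=0.042, ω₁=1.092, θ₂=0.174, ω₂=0.255
apply F[2]=-10.000 → step 3: x=-0.029, v=-1.041, θ₁=0.069, ω₁=1.673, θ₂=0.180, ω₂=0.309
apply F[3]=-10.000 → step 4: x=-0.053, v=-1.425, θ₁=0.109, ω₁=2.286, θ₂=0.187, ω₂=0.340
apply F[4]=-10.000 → step 5: x=-0.085, v=-1.803, θ₁=0.161, ω₁=2.915, θ₂=0.193, ω₂=0.350
apply F[5]=-10.000 → step 6: x=-0.125, v=-2.156, θ₁=0.225, ω₁=3.523, θ₂=0.200, ω₂=0.351
apply F[6]=-1.726 → step 7: x=-0.169, v=-2.222, θ₁=0.298, ω₁=3.706, θ₂=0.207, ω₂=0.350
apply F[7]=+10.000 → step 8: x=-0.211, v=-1.965, θ₁=0.369, ω₁=3.449, θ₂=0.214, ω₂=0.311
apply F[8]=+10.000 → step 9: x=-0.248, v=-1.742, θ₁=0.436, ω₁=3.291, θ₂=0.220, ω₂=0.246
apply F[9]=+10.000 → step 10: x=-0.281, v=-1.543, θ₁=0.501, ω₁=3.211, θ₂=0.224, ω₂=0.158
apply F[10]=+10.000 → step 11: x=-0.310, v=-1.359, θ₁=0.565, ω₁=3.191, θ₂=0.226, ω₂=0.052
apply F[11]=+10.000 → step 12: x=-0.335, v=-1.183, θ₁=0.629, ω₁=3.215, θ₂=0.226, ω₂=-0.068
apply F[12]=+10.000 → step 13: x=-0.357, v=-1.010, θ₁=0.694, ω₁=3.273, θ₂=0.223, ω₂=-0.198
apply F[13]=+10.000 → step 14: x=-0.375, v=-0.834, θ₁=0.760, ω₁=3.356, θ₂=0.218, ω₂=-0.333
apply F[14]=+10.000 → step 15: x=-0.390, v=-0.652, θ₁=0.828, ω₁=3.458, θ₂=0.210, ω₂=-0.472
apply F[15]=+10.000 → step 16: x=-0.401, v=-0.462, θ₁=0.899, ω₁=3.573, θ₂=0.199, ω₂=-0.610
apply F[16]=+10.000 → step 17: x=-0.409, v=-0.261, θ₁=0.971, ω₁=3.701, θ₂=0.185, ω₂=-0.744
apply F[17]=+10.000 → step 18: x=-0.412, v=-0.047, θ₁=1.047, ω₁=3.839, θ₂=0.169, ω₂=-0.873
apply F[18]=+10.000 → step 19: x=-0.410, v=0.180, θ₁=1.125, ω₁=3.989, θ₂=0.151, ω₂=-0.994
apply F[19]=+10.000 → step 20: x=-0.404, v=0.422, θ₁=1.206, ω₁=4.151, θ₂=0.130, ω₂=-1.104
apply F[20]=+10.000 → step 21: x=-0.393, v=0.680, θ₁=1.291, ω₁=4.329, θ₂=0.107, ω₂=-1.200
apply F[21]=+10.000 → step 22: x=-0.377, v=0.957, θ₁=1.380, ω₁=4.527, θ₂=0.082, ω₂=-1.281
apply F[22]=+10.000 → step 23: x=-0.355, v=1.254, θ₁=1.472, ω₁=4.753, θ₂=0.055, ω₂=-1.342
apply F[23]=+10.000 → step 24: x=-0.327, v=1.575, θ₁=1.570, ω₁=5.014, θ₂=0.028, ω₂=-1.379
apply F[24]=+10.000 → step 25: x=-0.292, v=1.926, θ₁=1.673, ω₁=5.326, θ₂=0.000, ω₂=-1.385
apply F[25]=+10.000 → step 26: x=-0.249, v=2.316, θ₁=1.783, ω₁=5.709, θ₂=-0.027, ω₂=-1.352
apply F[26]=+10.000 → step 27: x=-0.199, v=2.758, θ₁=1.902, ω₁=6.193, θ₂=-0.053, ω₂=-1.266
apply F[27]=+10.000 → step 28: x=-0.139, v=3.275, θ₁=2.032, ω₁=6.831, θ₂=-0.077, ω₂=-1.106
Max |angle| over trajectory = 2.032 rad = 116.4°.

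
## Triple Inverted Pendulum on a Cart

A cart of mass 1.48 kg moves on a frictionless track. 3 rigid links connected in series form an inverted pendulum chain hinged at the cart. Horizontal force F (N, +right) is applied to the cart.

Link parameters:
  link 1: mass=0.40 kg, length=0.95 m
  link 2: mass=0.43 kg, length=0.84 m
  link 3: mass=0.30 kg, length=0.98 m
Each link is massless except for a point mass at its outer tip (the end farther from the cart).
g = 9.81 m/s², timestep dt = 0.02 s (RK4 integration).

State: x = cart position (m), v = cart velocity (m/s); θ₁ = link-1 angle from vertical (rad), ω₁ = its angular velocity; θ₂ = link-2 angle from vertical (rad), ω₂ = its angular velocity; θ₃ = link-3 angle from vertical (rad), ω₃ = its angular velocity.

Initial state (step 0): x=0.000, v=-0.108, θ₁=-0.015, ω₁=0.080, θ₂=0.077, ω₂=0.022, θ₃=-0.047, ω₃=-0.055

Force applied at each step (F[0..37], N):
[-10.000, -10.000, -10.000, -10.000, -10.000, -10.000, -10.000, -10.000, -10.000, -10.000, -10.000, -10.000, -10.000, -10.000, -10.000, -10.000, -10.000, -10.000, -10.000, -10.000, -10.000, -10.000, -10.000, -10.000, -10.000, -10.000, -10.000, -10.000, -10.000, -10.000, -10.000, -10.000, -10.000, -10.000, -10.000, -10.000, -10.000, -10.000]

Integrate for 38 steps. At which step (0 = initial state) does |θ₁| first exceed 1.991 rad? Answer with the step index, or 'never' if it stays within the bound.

apply F[0]=-10.000 → step 1: x=-0.003, v=-0.241, θ₁=-0.012, ω₁=0.184, θ₂=0.078, ω₂=0.101, θ₃=-0.049, ω₃=-0.096
apply F[1]=-10.000 → step 2: x=-0.010, v=-0.375, θ₁=-0.008, ω₁=0.289, θ₂=0.081, ω₂=0.179, θ₃=-0.051, ω₃=-0.139
apply F[2]=-10.000 → step 3: x=-0.018, v=-0.509, θ₁=-0.001, ω₁=0.399, θ₂=0.085, ω₂=0.256, θ₃=-0.054, ω₃=-0.183
apply F[3]=-10.000 → step 4: x=-0.030, v=-0.645, θ₁=0.008, ω₁=0.512, θ₂=0.091, ω₂=0.330, θ₃=-0.058, ω₃=-0.229
apply F[4]=-10.000 → step 5: x=-0.044, v=-0.782, θ₁=0.020, ω₁=0.631, θ₂=0.099, ω₂=0.403, θ₃=-0.063, ω₃=-0.277
apply F[5]=-10.000 → step 6: x=-0.061, v=-0.921, θ₁=0.034, ω₁=0.757, θ₂=0.107, ω₂=0.472, θ₃=-0.069, ω₃=-0.327
apply F[6]=-10.000 → step 7: x=-0.081, v=-1.061, θ₁=0.050, ω₁=0.891, θ₂=0.117, ω₂=0.537, θ₃=-0.076, ω₃=-0.380
apply F[7]=-10.000 → step 8: x=-0.104, v=-1.204, θ₁=0.069, ω₁=1.034, θ₂=0.129, ω₂=0.596, θ₃=-0.085, ω₃=-0.435
apply F[8]=-10.000 → step 9: x=-0.129, v=-1.348, θ₁=0.092, ω₁=1.187, θ₂=0.141, ω₂=0.650, θ₃=-0.094, ω₃=-0.491
apply F[9]=-10.000 → step 10: x=-0.158, v=-1.494, θ₁=0.117, ω₁=1.350, θ₂=0.155, ω₂=0.696, θ₃=-0.104, ω₃=-0.548
apply F[10]=-10.000 → step 11: x=-0.189, v=-1.642, θ₁=0.146, ω₁=1.524, θ₂=0.169, ω₂=0.734, θ₃=-0.116, ω₃=-0.603
apply F[11]=-10.000 → step 12: x=-0.223, v=-1.790, θ₁=0.178, ω₁=1.708, θ₂=0.184, ω₂=0.762, θ₃=-0.128, ω₃=-0.655
apply F[12]=-10.000 → step 13: x=-0.261, v=-1.938, θ₁=0.214, ω₁=1.902, θ₂=0.199, ω₂=0.780, θ₃=-0.142, ω₃=-0.700
apply F[13]=-10.000 → step 14: x=-0.301, v=-2.085, θ₁=0.254, ω₁=2.103, θ₂=0.215, ω₂=0.789, θ₃=-0.156, ω₃=-0.737
apply F[14]=-10.000 → step 15: x=-0.344, v=-2.230, θ₁=0.298, ω₁=2.310, θ₂=0.231, ω₂=0.790, θ₃=-0.171, ω₃=-0.762
apply F[15]=-10.000 → step 16: x=-0.390, v=-2.370, θ₁=0.346, ω₁=2.517, θ₂=0.247, ω₂=0.787, θ₃=-0.187, ω₃=-0.772
apply F[16]=-10.000 → step 17: x=-0.439, v=-2.504, θ₁=0.399, ω₁=2.721, θ₂=0.262, ω₂=0.784, θ₃=-0.202, ω₃=-0.765
apply F[17]=-10.000 → step 18: x=-0.490, v=-2.629, θ₁=0.455, ω₁=2.917, θ₂=0.278, ω₂=0.786, θ₃=-0.217, ω₃=-0.739
apply F[18]=-10.000 → step 19: x=-0.544, v=-2.746, θ₁=0.515, ω₁=3.101, θ₂=0.294, ω₂=0.800, θ₃=-0.231, ω₃=-0.694
apply F[19]=-10.000 → step 20: x=-0.600, v=-2.852, θ₁=0.579, ω₁=3.271, θ₂=0.310, ω₂=0.831, θ₃=-0.245, ω₃=-0.630
apply F[20]=-10.000 → step 21: x=-0.658, v=-2.947, θ₁=0.646, ω₁=3.423, θ₂=0.327, ω₂=0.886, θ₃=-0.256, ω₃=-0.549
apply F[21]=-10.000 → step 22: x=-0.718, v=-3.031, θ₁=0.716, ω₁=3.558, θ₂=0.346, ω₂=0.968, θ₃=-0.267, ω₃=-0.454
apply F[22]=-10.000 → step 23: x=-0.779, v=-3.104, θ₁=0.788, ω₁=3.676, θ₂=0.366, ω₂=1.079, θ₃=-0.275, ω₃=-0.345
apply F[23]=-10.000 → step 24: x=-0.842, v=-3.167, θ₁=0.863, ω₁=3.778, θ₂=0.389, ω₂=1.221, θ₃=-0.280, ω₃=-0.225
apply F[24]=-10.000 → step 25: x=-0.906, v=-3.220, θ₁=0.939, ω₁=3.865, θ₂=0.415, ω₂=1.393, θ₃=-0.283, ω₃=-0.094
apply F[25]=-10.000 → step 26: x=-0.971, v=-3.263, θ₁=1.017, ω₁=3.938, θ₂=0.445, ω₂=1.596, θ₃=-0.284, ω₃=0.046
apply F[26]=-10.000 → step 27: x=-1.036, v=-3.298, θ₁=1.097, ω₁=3.998, θ₂=0.479, ω₂=1.828, θ₃=-0.282, ω₃=0.196
apply F[27]=-10.000 → step 28: x=-1.102, v=-3.324, θ₁=1.177, ω₁=4.045, θ₂=0.518, ω₂=2.087, θ₃=-0.276, ω₃=0.357
apply F[28]=-10.000 → step 29: x=-1.169, v=-3.343, θ₁=1.259, ω₁=4.079, θ₂=0.563, ω₂=2.371, θ₃=-0.267, ω₃=0.532
apply F[29]=-10.000 → step 30: x=-1.236, v=-3.353, θ₁=1.340, ω₁=4.097, θ₂=0.613, ω₂=2.680, θ₃=-0.255, ω₃=0.722
apply F[30]=-10.000 → step 31: x=-1.303, v=-3.357, θ₁=1.422, ω₁=4.099, θ₂=0.670, ω₂=3.009, θ₃=-0.238, ω₃=0.931
apply F[31]=-10.000 → step 32: x=-1.370, v=-3.354, θ₁=1.504, ω₁=4.082, θ₂=0.734, ω₂=3.357, θ₃=-0.217, ω₃=1.164
apply F[32]=-10.000 → step 33: x=-1.437, v=-3.344, θ₁=1.585, ω₁=4.043, θ₂=0.805, ω₂=3.721, θ₃=-0.191, ω₃=1.425
apply F[33]=-10.000 → step 34: x=-1.504, v=-3.329, θ₁=1.666, ω₁=3.980, θ₂=0.883, ω₂=4.096, θ₃=-0.160, ω₃=1.718
apply F[34]=-10.000 → step 35: x=-1.570, v=-3.307, θ₁=1.744, ω₁=3.891, θ₂=0.969, ω₂=4.479, θ₃=-0.122, ω₃=2.052
apply F[35]=-10.000 → step 36: x=-1.636, v=-3.280, θ₁=1.821, ω₁=3.773, θ₂=1.062, ω₂=4.864, θ₃=-0.078, ω₃=2.431
apply F[36]=-10.000 → step 37: x=-1.702, v=-3.247, θ₁=1.895, ω₁=3.627, θ₂=1.163, ω₂=5.245, θ₃=-0.025, ω₃=2.864
apply F[37]=-10.000 → step 38: x=-1.766, v=-3.208, θ₁=1.966, ω₁=3.452, θ₂=1.272, ω₂=5.613, θ₃=0.037, ω₃=3.357
max |θ₁| = 1.966 ≤ 1.991 over all 39 states.

Answer: never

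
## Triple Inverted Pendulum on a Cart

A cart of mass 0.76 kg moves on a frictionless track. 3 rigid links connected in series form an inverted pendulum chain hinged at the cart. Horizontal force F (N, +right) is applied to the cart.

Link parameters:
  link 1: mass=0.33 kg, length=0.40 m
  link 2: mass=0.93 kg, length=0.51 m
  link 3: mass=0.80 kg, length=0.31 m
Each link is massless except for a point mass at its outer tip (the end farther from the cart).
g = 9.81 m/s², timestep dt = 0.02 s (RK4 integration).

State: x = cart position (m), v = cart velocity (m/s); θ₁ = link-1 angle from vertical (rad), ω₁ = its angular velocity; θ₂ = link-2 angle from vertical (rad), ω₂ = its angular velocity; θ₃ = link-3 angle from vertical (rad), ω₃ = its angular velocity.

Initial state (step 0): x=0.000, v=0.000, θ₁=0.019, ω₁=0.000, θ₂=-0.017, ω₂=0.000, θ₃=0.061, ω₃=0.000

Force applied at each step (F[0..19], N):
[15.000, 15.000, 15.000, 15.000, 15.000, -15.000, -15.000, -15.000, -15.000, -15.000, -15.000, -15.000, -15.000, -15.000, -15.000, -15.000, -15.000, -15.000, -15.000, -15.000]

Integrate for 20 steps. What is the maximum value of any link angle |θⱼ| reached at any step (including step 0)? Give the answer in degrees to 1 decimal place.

Answer: 81.8°

Derivation:
apply F[0]=+15.000 → step 1: x=0.004, v=0.386, θ₁=0.010, ω₁=-0.870, θ₂=-0.018, ω₂=-0.108, θ₃=0.062, ω₃=0.093
apply F[1]=+15.000 → step 2: x=0.016, v=0.781, θ₁=-0.016, ω₁=-1.815, θ₂=-0.021, ω₂=-0.173, θ₃=0.065, ω₃=0.182
apply F[2]=+15.000 → step 3: x=0.035, v=1.189, θ₁=-0.063, ω₁=-2.877, θ₂=-0.025, ω₂=-0.171, θ₃=0.069, ω₃=0.254
apply F[3]=+15.000 → step 4: x=0.063, v=1.598, θ₁=-0.132, ω₁=-3.987, θ₂=-0.028, ω₂=-0.136, θ₃=0.075, ω₃=0.288
apply F[4]=+15.000 → step 5: x=0.099, v=1.977, θ₁=-0.221, ω₁=-4.941, θ₂=-0.031, ω₂=-0.191, θ₃=0.080, ω₃=0.269
apply F[5]=-15.000 → step 6: x=0.135, v=1.639, θ₁=-0.315, ω₁=-4.493, θ₂=-0.033, ω₂=0.021, θ₃=0.086, ω₃=0.321
apply F[6]=-15.000 → step 7: x=0.165, v=1.329, θ₁=-0.403, ω₁=-4.294, θ₂=-0.029, ω₂=0.355, θ₃=0.093, ω₃=0.382
apply F[7]=-15.000 → step 8: x=0.188, v=1.031, θ₁=-0.488, ω₁=-4.237, θ₂=-0.018, ω₂=0.757, θ₃=0.101, ω₃=0.437
apply F[8]=-15.000 → step 9: x=0.206, v=0.736, θ₁=-0.573, ω₁=-4.246, θ₂=0.001, ω₂=1.187, θ₃=0.111, ω₃=0.479
apply F[9]=-15.000 → step 10: x=0.218, v=0.437, θ₁=-0.658, ω₁=-4.275, θ₂=0.030, ω₂=1.621, θ₃=0.120, ω₃=0.507
apply F[10]=-15.000 → step 11: x=0.223, v=0.133, θ₁=-0.744, ω₁=-4.298, θ₂=0.066, ω₂=2.048, θ₃=0.131, ω₃=0.522
apply F[11]=-15.000 → step 12: x=0.223, v=-0.176, θ₁=-0.830, ω₁=-4.299, θ₂=0.111, ω₂=2.463, θ₃=0.141, ω₃=0.528
apply F[12]=-15.000 → step 13: x=0.216, v=-0.490, θ₁=-0.916, ω₁=-4.272, θ₂=0.165, ω₂=2.869, θ₃=0.152, ω₃=0.529
apply F[13]=-15.000 → step 14: x=0.203, v=-0.805, θ₁=-1.000, ω₁=-4.209, θ₂=0.226, ω₂=3.271, θ₃=0.162, ω₃=0.529
apply F[14]=-15.000 → step 15: x=0.184, v=-1.118, θ₁=-1.084, ω₁=-4.102, θ₂=0.296, ω₂=3.679, θ₃=0.173, ω₃=0.535
apply F[15]=-15.000 → step 16: x=0.159, v=-1.426, θ₁=-1.164, ω₁=-3.940, θ₂=0.373, ω₂=4.104, θ₃=0.184, ω₃=0.555
apply F[16]=-15.000 → step 17: x=0.127, v=-1.724, θ₁=-1.241, ω₁=-3.706, θ₂=0.460, ω₂=4.560, θ₃=0.195, ω₃=0.599
apply F[17]=-15.000 → step 18: x=0.090, v=-2.004, θ₁=-1.312, ω₁=-3.373, θ₂=0.556, ω₂=5.066, θ₃=0.208, ω₃=0.684
apply F[18]=-15.000 → step 19: x=0.047, v=-2.255, θ₁=-1.375, ω₁=-2.909, θ₂=0.663, ω₂=5.641, θ₃=0.223, ω₃=0.837
apply F[19]=-15.000 → step 20: x=-0.000, v=-2.461, θ₁=-1.427, ω₁=-2.274, θ₂=0.782, ω₂=6.304, θ₃=0.242, ω₃=1.100
Max |angle| over trajectory = 1.427 rad = 81.8°.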